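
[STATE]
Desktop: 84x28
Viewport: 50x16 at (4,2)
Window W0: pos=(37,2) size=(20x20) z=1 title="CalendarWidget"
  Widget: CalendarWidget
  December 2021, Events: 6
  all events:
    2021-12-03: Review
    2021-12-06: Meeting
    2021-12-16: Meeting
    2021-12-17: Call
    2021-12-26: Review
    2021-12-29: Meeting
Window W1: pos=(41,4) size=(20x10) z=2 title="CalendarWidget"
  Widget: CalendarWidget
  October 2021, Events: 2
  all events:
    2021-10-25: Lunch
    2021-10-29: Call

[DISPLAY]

                                 ┏━━━━━━━━━━━━━━━━
                                 ┃ CalendarWidget 
                                 ┠───┏━━━━━━━━━━━━
                                 ┃  D┃ CalendarWid
                                 ┃Mo ┠────────────
                                 ┃   ┃   October 2
                                 ┃ 6*┃Mo Tu We Th 
                                 ┃13 ┃            
                                 ┃20 ┃ 4  5  6  7 
                                 ┃27 ┃11 12 13 14 
                                 ┃   ┃18 19 20 21 
                                 ┃   ┗━━━━━━━━━━━━
                                 ┃                
                                 ┃                
                                 ┃                
                                 ┃                


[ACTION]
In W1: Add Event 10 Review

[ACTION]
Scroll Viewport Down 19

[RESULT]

                                 ┃   ┃18 19 20 21 
                                 ┃   ┗━━━━━━━━━━━━
                                 ┃                
                                 ┃                
                                 ┃                
                                 ┃                
                                 ┃                
                                 ┃                
                                 ┃                
                                 ┗━━━━━━━━━━━━━━━━
                                                  
                                                  
                                                  
                                                  
                                                  
                                                  


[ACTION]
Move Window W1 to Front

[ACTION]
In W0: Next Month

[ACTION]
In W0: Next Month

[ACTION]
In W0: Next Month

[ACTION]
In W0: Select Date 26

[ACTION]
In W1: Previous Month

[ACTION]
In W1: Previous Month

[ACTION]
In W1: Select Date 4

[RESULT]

                                 ┃   ┃16 17 18 19 
                                 ┃   ┗━━━━━━━━━━━━
                                 ┃                
                                 ┃                
                                 ┃                
                                 ┃                
                                 ┃                
                                 ┃                
                                 ┃                
                                 ┗━━━━━━━━━━━━━━━━
                                                  
                                                  
                                                  
                                                  
                                                  
                                                  


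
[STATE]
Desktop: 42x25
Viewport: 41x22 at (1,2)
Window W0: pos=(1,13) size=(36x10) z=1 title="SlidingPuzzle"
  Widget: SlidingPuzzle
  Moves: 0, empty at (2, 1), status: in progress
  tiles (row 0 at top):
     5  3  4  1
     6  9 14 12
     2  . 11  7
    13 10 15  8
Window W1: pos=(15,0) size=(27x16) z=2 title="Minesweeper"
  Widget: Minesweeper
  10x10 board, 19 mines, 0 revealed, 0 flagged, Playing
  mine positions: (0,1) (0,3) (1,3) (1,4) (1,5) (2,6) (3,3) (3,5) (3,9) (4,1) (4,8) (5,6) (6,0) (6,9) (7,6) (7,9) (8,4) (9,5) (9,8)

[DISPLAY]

              ┠─────────────────────────┨
              ┃■■■■■■■■■■               ┃
              ┃■■■■■■■■■■               ┃
              ┃■■■■■■■■■■               ┃
              ┃■■■■■■■■■■               ┃
              ┃■■■■■■■■■■               ┃
              ┃■■■■■■■■■■               ┃
              ┃■■■■■■■■■■               ┃
              ┃■■■■■■■■■■               ┃
              ┃■■■■■■■■■■               ┃
              ┃■■■■■■■■■■               ┃
┏━━━━━━━━━━━━━┃                         ┃
┃ SlidingPuzzl┃                         ┃
┠─────────────┗━━━━━━━━━━━━━━━━━━━━━━━━━┛
┃┌────┬────┬────┬────┐             ┃     
┃│  5 │  3 │  4 │  1 │             ┃     
┃├────┼────┼────┼────┤             ┃     
┃│  6 │  9 │ 14 │ 12 │             ┃     
┃├────┼────┼────┼────┤             ┃     
┃│  2 │    │ 11 │  7 │             ┃     
┗━━━━━━━━━━━━━━━━━━━━━━━━━━━━━━━━━━┛     
                                         


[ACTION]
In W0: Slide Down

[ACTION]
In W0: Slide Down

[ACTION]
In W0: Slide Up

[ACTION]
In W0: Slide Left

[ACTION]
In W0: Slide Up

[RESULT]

              ┠─────────────────────────┨
              ┃■■■■■■■■■■               ┃
              ┃■■■■■■■■■■               ┃
              ┃■■■■■■■■■■               ┃
              ┃■■■■■■■■■■               ┃
              ┃■■■■■■■■■■               ┃
              ┃■■■■■■■■■■               ┃
              ┃■■■■■■■■■■               ┃
              ┃■■■■■■■■■■               ┃
              ┃■■■■■■■■■■               ┃
              ┃■■■■■■■■■■               ┃
┏━━━━━━━━━━━━━┃                         ┃
┃ SlidingPuzzl┃                         ┃
┠─────────────┗━━━━━━━━━━━━━━━━━━━━━━━━━┛
┃┌────┬────┬────┬────┐             ┃     
┃│  5 │  3 │  4 │  1 │             ┃     
┃├────┼────┼────┼────┤             ┃     
┃│  6 │ 14 │ 11 │ 12 │             ┃     
┃├────┼────┼────┼────┤             ┃     
┃│  2 │  9 │    │  7 │             ┃     
┗━━━━━━━━━━━━━━━━━━━━━━━━━━━━━━━━━━┛     
                                         


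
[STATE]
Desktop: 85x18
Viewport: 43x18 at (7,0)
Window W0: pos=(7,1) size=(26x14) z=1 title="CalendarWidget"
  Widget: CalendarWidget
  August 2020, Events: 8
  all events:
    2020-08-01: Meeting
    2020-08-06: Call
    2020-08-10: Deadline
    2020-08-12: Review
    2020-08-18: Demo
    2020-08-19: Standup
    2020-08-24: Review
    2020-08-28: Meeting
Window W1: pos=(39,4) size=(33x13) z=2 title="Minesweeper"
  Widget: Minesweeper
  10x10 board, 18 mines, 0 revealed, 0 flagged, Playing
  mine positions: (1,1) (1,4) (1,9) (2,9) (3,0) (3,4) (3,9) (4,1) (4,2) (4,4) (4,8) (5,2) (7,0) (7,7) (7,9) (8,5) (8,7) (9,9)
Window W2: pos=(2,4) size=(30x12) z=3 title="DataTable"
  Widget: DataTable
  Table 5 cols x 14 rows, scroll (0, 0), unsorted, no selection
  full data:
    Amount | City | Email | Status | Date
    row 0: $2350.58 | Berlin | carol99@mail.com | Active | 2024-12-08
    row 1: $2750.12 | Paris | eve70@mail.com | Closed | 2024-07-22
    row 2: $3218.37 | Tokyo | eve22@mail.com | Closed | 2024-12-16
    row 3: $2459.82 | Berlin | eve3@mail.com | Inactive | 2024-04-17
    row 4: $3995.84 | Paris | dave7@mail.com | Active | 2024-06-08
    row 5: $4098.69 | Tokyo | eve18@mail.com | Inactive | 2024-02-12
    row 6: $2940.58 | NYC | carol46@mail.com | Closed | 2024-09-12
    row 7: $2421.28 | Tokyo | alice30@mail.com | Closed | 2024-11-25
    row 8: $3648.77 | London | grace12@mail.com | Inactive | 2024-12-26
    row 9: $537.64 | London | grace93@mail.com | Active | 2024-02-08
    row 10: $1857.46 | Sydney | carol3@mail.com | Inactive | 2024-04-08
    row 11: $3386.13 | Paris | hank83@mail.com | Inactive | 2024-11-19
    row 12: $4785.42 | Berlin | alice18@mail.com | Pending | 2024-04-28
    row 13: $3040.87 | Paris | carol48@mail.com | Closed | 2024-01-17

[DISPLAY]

                                           
┏━━━━━━━━━━━━━━━━━━━━━━━━┓                 
┃ CalendarWidget         ┃                 
┠────────────────────────┨                 
━━━━━━━━━━━━━━━━━━━━━━━━┓┃      ┏━━━━━━━━━━
aTable                  ┃┃      ┃ Minesweep
────────────────────────┨┃      ┠──────────
nt  │City  │Email       ┃┃      ┃■■■■■■■■■■
────┼──────┼────────────┃┃      ┃■■■■■■■■■■
0.58│Berlin│carol99@mail┃┃      ┃■■■■■■■■■■
0.12│Paris │eve70@mail.c┃┃      ┃■■■■■■■■■■
8.37│Tokyo │eve22@mail.c┃┃      ┃■■■■■■■■■■
9.82│Berlin│eve3@mail.co┃┃      ┃■■■■■■■■■■
5.84│Paris │dave7@mail.c┃┃      ┃■■■■■■■■■■
8.69│Tokyo │eve18@mail.c┃┛      ┃■■■■■■■■■■
━━━━━━━━━━━━━━━━━━━━━━━━┛       ┃■■■■■■■■■■
                                ┗━━━━━━━━━━
                                           


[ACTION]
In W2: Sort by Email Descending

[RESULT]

                                           
┏━━━━━━━━━━━━━━━━━━━━━━━━┓                 
┃ CalendarWidget         ┃                 
┠────────────────────────┨                 
━━━━━━━━━━━━━━━━━━━━━━━━┓┃      ┏━━━━━━━━━━
aTable                  ┃┃      ┃ Minesweep
────────────────────────┨┃      ┠──────────
nt  │City  │Email       ┃┃      ┃■■■■■■■■■■
────┼──────┼────────────┃┃      ┃■■■■■■■■■■
6.13│Paris │hank83@mail.┃┃      ┃■■■■■■■■■■
.64 │London│grace93@mail┃┃      ┃■■■■■■■■■■
8.77│London│grace12@mail┃┃      ┃■■■■■■■■■■
0.12│Paris │eve70@mail.c┃┃      ┃■■■■■■■■■■
9.82│Berlin│eve3@mail.co┃┃      ┃■■■■■■■■■■
8.37│Tokyo │eve22@mail.c┃┛      ┃■■■■■■■■■■
━━━━━━━━━━━━━━━━━━━━━━━━┛       ┃■■■■■■■■■■
                                ┗━━━━━━━━━━
                                           


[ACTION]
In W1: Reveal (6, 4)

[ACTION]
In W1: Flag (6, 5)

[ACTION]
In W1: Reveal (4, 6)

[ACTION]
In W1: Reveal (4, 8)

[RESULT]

                                           
┏━━━━━━━━━━━━━━━━━━━━━━━━┓                 
┃ CalendarWidget         ┃                 
┠────────────────────────┨                 
━━━━━━━━━━━━━━━━━━━━━━━━┓┃      ┏━━━━━━━━━━
aTable                  ┃┃      ┃ Minesweep
────────────────────────┨┃      ┠──────────
nt  │City  │Email       ┃┃      ┃■■■■■1  1■
────┼──────┼────────────┃┃      ┃■✹■■✹1  2✹
6.13│Paris │hank83@mail.┃┃      ┃■■■■■2  3✹
.64 │London│grace93@mail┃┃      ┃✹■■■✹2 13✹
8.77│London│grace12@mail┃┃      ┃■✹✹■✹2 1✹■
0.12│Paris │eve70@mail.c┃┃      ┃■■✹311 1■■
9.82│Berlin│eve3@mail.co┃┃      ┃■211  11■■
8.37│Tokyo │eve22@mail.c┃┛      ┃✹1  113✹■✹
━━━━━━━━━━━━━━━━━━━━━━━━┛       ┃11  1✹■✹■■
                                ┗━━━━━━━━━━
                                           


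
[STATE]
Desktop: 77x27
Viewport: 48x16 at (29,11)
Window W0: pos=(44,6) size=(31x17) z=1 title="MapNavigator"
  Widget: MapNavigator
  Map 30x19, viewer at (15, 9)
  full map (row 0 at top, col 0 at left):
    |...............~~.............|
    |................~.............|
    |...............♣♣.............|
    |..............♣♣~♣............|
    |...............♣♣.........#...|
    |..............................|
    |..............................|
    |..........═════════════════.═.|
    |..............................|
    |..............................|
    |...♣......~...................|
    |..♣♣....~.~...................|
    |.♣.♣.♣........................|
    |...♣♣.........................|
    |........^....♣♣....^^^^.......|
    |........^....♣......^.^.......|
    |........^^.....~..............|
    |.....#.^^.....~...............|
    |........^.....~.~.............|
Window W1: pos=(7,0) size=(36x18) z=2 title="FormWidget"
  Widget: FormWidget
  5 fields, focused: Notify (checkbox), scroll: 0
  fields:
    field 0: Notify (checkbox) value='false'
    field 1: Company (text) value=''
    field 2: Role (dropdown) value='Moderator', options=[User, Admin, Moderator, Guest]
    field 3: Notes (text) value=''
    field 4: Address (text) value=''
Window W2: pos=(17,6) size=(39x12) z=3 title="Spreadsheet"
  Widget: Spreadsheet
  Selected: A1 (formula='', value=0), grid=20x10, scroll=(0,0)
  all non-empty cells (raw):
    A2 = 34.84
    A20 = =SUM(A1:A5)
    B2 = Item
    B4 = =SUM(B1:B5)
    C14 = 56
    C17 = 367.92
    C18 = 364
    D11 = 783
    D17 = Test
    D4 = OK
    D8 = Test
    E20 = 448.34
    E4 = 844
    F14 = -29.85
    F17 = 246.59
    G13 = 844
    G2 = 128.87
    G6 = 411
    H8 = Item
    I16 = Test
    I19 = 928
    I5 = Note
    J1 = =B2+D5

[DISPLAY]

--------------------------┃..................┃  
]       0       0       0 ┃..................┃  
4Item           0       0 ┃═══════════════.═.┃  
0       0       0       0 ┃..................┃  
0#CIRC!         0OK       ┃...@..............┃  
0       0       0       0 ┃..................┃  
━━━━━━━━━━━━━━━━━━━━━━━━━━┛..................┃  
               ┃♣.♣.♣........................┃  
               ┃..♣♣.........................┃  
               ┃.......^....♣♣....^^^^.......┃  
               ┃.......^....♣......^.^.......┃  
               ┗━━━━━━━━━━━━━━━━━━━━━━━━━━━━━┛  
                                                
                                                
                                                
                                                


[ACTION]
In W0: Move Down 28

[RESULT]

--------------------------┃.♣♣....^^^^.......┃  
]       0       0       0 ┃.♣......^.^.......┃  
4Item           0       0 ┃...~..............┃  
0       0       0       0 ┃..~...............┃  
0#CIRC!         0OK       ┃..~@~.............┃  
0       0       0       0 ┃                  ┃  
━━━━━━━━━━━━━━━━━━━━━━━━━━┛                  ┃  
               ┃                             ┃  
               ┃                             ┃  
               ┃                             ┃  
               ┃                             ┃  
               ┗━━━━━━━━━━━━━━━━━━━━━━━━━━━━━┛  
                                                
                                                
                                                
                                                


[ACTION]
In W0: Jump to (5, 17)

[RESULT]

--------------------------┃.♣♣...............┃  
]       0       0       0 ┃......^....♣♣....^┃  
4Item           0       0 ┃......^....♣......┃  
0       0       0       0 ┃......^^.....~....┃  
0#CIRC!         0OK       ┃...@.^^.....~.....┃  
0       0       0       0 ┃......^.....~.~...┃  
━━━━━━━━━━━━━━━━━━━━━━━━━━┛                  ┃  
               ┃                             ┃  
               ┃                             ┃  
               ┃                             ┃  
               ┃                             ┃  
               ┗━━━━━━━━━━━━━━━━━━━━━━━━━━━━━┛  
                                                
                                                
                                                
                                                


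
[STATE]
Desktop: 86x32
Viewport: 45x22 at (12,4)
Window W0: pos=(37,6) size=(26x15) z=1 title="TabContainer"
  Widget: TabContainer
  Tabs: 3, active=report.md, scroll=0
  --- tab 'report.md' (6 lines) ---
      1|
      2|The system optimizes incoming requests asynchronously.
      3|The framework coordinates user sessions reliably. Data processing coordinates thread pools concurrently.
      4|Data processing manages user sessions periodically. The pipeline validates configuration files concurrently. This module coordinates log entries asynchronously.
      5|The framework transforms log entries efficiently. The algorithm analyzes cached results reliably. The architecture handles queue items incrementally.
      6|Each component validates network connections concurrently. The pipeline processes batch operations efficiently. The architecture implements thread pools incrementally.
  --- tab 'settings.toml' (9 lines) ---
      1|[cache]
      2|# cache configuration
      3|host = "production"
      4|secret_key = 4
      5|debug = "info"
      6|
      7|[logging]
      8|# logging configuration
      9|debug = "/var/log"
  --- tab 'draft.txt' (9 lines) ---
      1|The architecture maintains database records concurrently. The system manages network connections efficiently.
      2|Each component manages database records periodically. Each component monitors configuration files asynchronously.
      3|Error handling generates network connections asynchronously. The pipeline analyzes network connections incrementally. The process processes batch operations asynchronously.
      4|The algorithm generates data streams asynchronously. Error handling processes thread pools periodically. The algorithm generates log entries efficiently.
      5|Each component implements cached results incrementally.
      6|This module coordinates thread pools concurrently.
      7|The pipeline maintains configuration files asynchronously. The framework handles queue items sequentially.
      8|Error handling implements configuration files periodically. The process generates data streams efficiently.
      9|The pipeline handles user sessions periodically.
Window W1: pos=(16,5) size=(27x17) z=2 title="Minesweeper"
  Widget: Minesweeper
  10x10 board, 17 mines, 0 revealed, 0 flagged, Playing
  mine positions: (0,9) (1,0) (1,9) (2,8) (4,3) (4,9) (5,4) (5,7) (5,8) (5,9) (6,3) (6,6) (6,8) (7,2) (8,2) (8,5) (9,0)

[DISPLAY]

                                             
    ┏━━━━━━━━━━━━━━━━━━━━━━━━━┓              
    ┃ Minesweeper             ┃━━━━━━━━━━━━━━
    ┠─────────────────────────┨ontainer      
    ┃■■■■■■■■■■               ┃──────────────
    ┃■■■■■■■■■■               ┃rt.md]│ settin
    ┃■■■■■■■■■■               ┃──────────────
    ┃■■■■■■■■■■               ┃              
    ┃■■■■■■■■■■               ┃ystem optimize
    ┃■■■■■■■■■■               ┃ramework coord
    ┃■■■■■■■■■■               ┃processing man
    ┃■■■■■■■■■■               ┃ramework trans
    ┃■■■■■■■■■■               ┃component vali
    ┃■■■■■■■■■■               ┃              
    ┃                         ┃              
    ┃                         ┃              
    ┃                         ┃━━━━━━━━━━━━━━
    ┗━━━━━━━━━━━━━━━━━━━━━━━━━┛              
                                             
                                             
                                             
                                             


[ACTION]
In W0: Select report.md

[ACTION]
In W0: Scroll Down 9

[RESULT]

                                             
    ┏━━━━━━━━━━━━━━━━━━━━━━━━━┓              
    ┃ Minesweeper             ┃━━━━━━━━━━━━━━
    ┠─────────────────────────┨ontainer      
    ┃■■■■■■■■■■               ┃──────────────
    ┃■■■■■■■■■■               ┃rt.md]│ settin
    ┃■■■■■■■■■■               ┃──────────────
    ┃■■■■■■■■■■               ┃component vali
    ┃■■■■■■■■■■               ┃              
    ┃■■■■■■■■■■               ┃              
    ┃■■■■■■■■■■               ┃              
    ┃■■■■■■■■■■               ┃              
    ┃■■■■■■■■■■               ┃              
    ┃■■■■■■■■■■               ┃              
    ┃                         ┃              
    ┃                         ┃              
    ┃                         ┃━━━━━━━━━━━━━━
    ┗━━━━━━━━━━━━━━━━━━━━━━━━━┛              
                                             
                                             
                                             
                                             


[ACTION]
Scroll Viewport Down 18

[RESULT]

    ┃■■■■■■■■■■               ┃──────────────
    ┃■■■■■■■■■■               ┃component vali
    ┃■■■■■■■■■■               ┃              
    ┃■■■■■■■■■■               ┃              
    ┃■■■■■■■■■■               ┃              
    ┃■■■■■■■■■■               ┃              
    ┃■■■■■■■■■■               ┃              
    ┃■■■■■■■■■■               ┃              
    ┃                         ┃              
    ┃                         ┃              
    ┃                         ┃━━━━━━━━━━━━━━
    ┗━━━━━━━━━━━━━━━━━━━━━━━━━┛              
                                             
                                             
                                             
                                             
                                             
                                             
                                             
                                             
                                             
                                             


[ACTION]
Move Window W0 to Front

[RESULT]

    ┃■■■■■■■■■■          ┃───────────────────
    ┃■■■■■■■■■■          ┃Each component vali
    ┃■■■■■■■■■■          ┃                   
    ┃■■■■■■■■■■          ┃                   
    ┃■■■■■■■■■■          ┃                   
    ┃■■■■■■■■■■          ┃                   
    ┃■■■■■■■■■■          ┃                   
    ┃■■■■■■■■■■          ┃                   
    ┃                    ┃                   
    ┃                    ┃                   
    ┃                    ┗━━━━━━━━━━━━━━━━━━━
    ┗━━━━━━━━━━━━━━━━━━━━━━━━━┛              
                                             
                                             
                                             
                                             
                                             
                                             
                                             
                                             
                                             
                                             


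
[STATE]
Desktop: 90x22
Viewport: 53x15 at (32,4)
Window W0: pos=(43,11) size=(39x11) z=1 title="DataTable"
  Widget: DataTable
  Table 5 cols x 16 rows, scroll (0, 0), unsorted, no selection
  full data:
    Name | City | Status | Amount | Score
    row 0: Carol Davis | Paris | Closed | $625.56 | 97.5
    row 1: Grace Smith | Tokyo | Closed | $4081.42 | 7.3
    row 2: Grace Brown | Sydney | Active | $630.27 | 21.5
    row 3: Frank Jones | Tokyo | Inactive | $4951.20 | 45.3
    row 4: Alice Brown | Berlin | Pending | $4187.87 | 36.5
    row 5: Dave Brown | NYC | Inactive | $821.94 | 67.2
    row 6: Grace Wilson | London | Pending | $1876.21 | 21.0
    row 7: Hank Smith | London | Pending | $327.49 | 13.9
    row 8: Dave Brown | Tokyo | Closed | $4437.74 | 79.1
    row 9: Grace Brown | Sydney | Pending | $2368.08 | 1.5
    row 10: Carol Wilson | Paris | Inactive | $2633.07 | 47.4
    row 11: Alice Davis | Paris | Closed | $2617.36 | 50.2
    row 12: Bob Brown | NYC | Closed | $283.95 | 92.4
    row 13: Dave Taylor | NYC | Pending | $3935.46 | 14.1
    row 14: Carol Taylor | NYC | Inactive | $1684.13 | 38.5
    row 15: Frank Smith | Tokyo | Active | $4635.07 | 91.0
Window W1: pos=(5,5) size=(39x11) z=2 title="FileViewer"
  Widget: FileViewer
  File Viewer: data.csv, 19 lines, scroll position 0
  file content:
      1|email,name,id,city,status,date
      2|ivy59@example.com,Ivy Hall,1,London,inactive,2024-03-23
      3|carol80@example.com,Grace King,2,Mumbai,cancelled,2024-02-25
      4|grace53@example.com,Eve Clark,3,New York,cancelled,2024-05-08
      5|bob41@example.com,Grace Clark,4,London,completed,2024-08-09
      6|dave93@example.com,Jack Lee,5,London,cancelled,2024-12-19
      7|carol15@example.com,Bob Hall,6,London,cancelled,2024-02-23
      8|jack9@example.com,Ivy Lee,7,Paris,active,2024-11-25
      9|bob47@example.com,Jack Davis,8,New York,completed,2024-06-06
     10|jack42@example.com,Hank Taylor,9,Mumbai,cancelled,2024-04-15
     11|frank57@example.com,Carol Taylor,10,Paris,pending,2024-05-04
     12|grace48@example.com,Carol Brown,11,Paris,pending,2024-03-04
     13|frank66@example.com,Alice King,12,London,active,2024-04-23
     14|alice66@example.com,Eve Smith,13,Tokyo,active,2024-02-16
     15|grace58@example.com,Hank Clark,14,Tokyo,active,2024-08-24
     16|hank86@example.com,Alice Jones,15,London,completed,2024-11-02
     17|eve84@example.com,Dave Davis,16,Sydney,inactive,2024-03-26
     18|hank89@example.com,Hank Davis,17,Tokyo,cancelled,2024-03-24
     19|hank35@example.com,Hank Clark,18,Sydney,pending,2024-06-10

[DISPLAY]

                                                     
━━━━━━━━━━━┓                                         
           ┃                                         
───────────┨                                         
date      ▲┃                                         
,1,London,█┃                                         
King,2,Mum░┃                                         
ark,3,New ░┃━━━━━━━━━━━━━━━━━━━━━━━━━━━━━━━━━━━━━┓   
ark,4,Lond░┃ DataTable                           ┃   
e,5,London░┃─────────────────────────────────────┨   
ll,6,Londo▼┃Name        │City  │Status  │Amount  ┃   
━━━━━━━━━━━┛────────────┼──────┼────────┼────────┃   
           ┃Carol Davis │Paris │Closed  │$625.56 ┃   
           ┃Grace Smith │Tokyo │Closed  │$4081.42┃   
           ┃Grace Brown │Sydney│Active  │$630.27 ┃   


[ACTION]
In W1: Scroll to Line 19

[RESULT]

                                                     
━━━━━━━━━━━┓                                         
           ┃                                         
───────────┨                                         
King,12,Lo▲┃                                         
ith,13,Tok░┃                                         
lark,14,To░┃                                         
ones,15,Lo░┃━━━━━━━━━━━━━━━━━━━━━━━━━━━━━━━━━━━━━┓   
is,16,Sydn░┃ DataTable                           ┃   
vis,17,Tok█┃─────────────────────────────────────┨   
ark,18,Syd▼┃Name        │City  │Status  │Amount  ┃   
━━━━━━━━━━━┛────────────┼──────┼────────┼────────┃   
           ┃Carol Davis │Paris │Closed  │$625.56 ┃   
           ┃Grace Smith │Tokyo │Closed  │$4081.42┃   
           ┃Grace Brown │Sydney│Active  │$630.27 ┃   


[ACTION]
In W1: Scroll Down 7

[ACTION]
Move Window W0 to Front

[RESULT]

                                                     
━━━━━━━━━━━┓                                         
           ┃                                         
───────────┨                                         
King,12,Lo▲┃                                         
ith,13,Tok░┃                                         
lark,14,To░┃                                         
ones,15,Lo░┏━━━━━━━━━━━━━━━━━━━━━━━━━━━━━━━━━━━━━┓   
is,16,Sydn░┃ DataTable                           ┃   
vis,17,Tok█┠─────────────────────────────────────┨   
ark,18,Syd▼┃Name        │City  │Status  │Amount  ┃   
━━━━━━━━━━━┃────────────┼──────┼────────┼────────┃   
           ┃Carol Davis │Paris │Closed  │$625.56 ┃   
           ┃Grace Smith │Tokyo │Closed  │$4081.42┃   
           ┃Grace Brown │Sydney│Active  │$630.27 ┃   


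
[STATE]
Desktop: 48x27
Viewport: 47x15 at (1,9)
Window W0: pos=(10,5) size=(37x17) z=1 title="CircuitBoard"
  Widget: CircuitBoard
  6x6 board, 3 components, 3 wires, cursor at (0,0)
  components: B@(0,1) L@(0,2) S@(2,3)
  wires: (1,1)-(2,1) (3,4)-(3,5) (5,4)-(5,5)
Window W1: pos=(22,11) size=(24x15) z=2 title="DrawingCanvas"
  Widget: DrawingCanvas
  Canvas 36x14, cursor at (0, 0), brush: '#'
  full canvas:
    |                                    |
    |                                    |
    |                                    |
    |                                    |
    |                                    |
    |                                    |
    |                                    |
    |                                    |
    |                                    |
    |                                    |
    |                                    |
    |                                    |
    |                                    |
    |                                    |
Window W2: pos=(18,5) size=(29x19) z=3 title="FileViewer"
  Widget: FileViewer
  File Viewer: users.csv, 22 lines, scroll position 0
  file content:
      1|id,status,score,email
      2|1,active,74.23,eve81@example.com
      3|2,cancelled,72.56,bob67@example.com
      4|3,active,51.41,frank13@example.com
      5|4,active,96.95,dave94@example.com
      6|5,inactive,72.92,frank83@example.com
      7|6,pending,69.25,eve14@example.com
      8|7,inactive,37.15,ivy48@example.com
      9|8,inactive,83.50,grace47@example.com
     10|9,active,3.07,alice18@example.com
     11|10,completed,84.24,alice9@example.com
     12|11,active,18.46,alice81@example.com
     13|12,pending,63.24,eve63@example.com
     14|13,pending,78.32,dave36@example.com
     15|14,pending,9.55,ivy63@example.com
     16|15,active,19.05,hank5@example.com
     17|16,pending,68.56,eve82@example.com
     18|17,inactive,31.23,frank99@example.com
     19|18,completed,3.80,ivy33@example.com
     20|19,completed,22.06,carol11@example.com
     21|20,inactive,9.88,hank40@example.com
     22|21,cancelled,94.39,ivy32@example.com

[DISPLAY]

         ┃0  [.] ┃1,active,74.23,eve81@examp█┃ 
         ┃       ┃2,cancelled,72.56,bob67@ex░┃ 
         ┃1      ┃3,active,51.41,frank13@exa░┃ 
         ┃       ┃4,active,96.95,dave94@exam░┃ 
         ┃2      ┃5,inactive,72.92,frank83@e░┃ 
         ┃       ┃6,pending,69.25,eve14@exam░┃ 
         ┃3      ┃7,inactive,37.15,ivy48@exa░┃ 
         ┃       ┃8,inactive,83.50,grace47@e░┃ 
         ┃4      ┃9,active,3.07,alice18@exam░┃ 
         ┃       ┃10,completed,84.24,alice9@░┃ 
         ┃5      ┃11,active,18.46,alice81@ex░┃ 
         ┃Cursor:┃12,pending,63.24,eve63@exa░┃ 
         ┗━━━━━━━┃13,pending,78.32,dave36@ex░┃ 
                 ┃14,pending,9.55,ivy63@exam▼┃ 
                 ┗━━━━━━━━━━━━━━━━━━━━━━━━━━━┛ 


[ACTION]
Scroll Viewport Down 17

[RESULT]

         ┃       ┃4,active,96.95,dave94@exam░┃ 
         ┃2      ┃5,inactive,72.92,frank83@e░┃ 
         ┃       ┃6,pending,69.25,eve14@exam░┃ 
         ┃3      ┃7,inactive,37.15,ivy48@exa░┃ 
         ┃       ┃8,inactive,83.50,grace47@e░┃ 
         ┃4      ┃9,active,3.07,alice18@exam░┃ 
         ┃       ┃10,completed,84.24,alice9@░┃ 
         ┃5      ┃11,active,18.46,alice81@ex░┃ 
         ┃Cursor:┃12,pending,63.24,eve63@exa░┃ 
         ┗━━━━━━━┃13,pending,78.32,dave36@ex░┃ 
                 ┃14,pending,9.55,ivy63@exam▼┃ 
                 ┗━━━━━━━━━━━━━━━━━━━━━━━━━━━┛ 
                     ┃                      ┃  
                     ┗━━━━━━━━━━━━━━━━━━━━━━┛  
                                               


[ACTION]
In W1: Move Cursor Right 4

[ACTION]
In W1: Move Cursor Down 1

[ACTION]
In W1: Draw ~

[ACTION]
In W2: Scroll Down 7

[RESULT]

         ┃       ┃11,active,18.46,alice81@ex░┃ 
         ┃2      ┃12,pending,63.24,eve63@exa░┃ 
         ┃       ┃13,pending,78.32,dave36@ex░┃ 
         ┃3      ┃14,pending,9.55,ivy63@exam░┃ 
         ┃       ┃15,active,19.05,hank5@exam░┃ 
         ┃4      ┃16,pending,68.56,eve82@exa░┃ 
         ┃       ┃17,inactive,31.23,frank99@░┃ 
         ┃5      ┃18,completed,3.80,ivy33@ex░┃ 
         ┃Cursor:┃19,completed,22.06,carol11░┃ 
         ┗━━━━━━━┃20,inactive,9.88,hank40@ex█┃ 
                 ┃21,cancelled,94.39,ivy32@e▼┃ 
                 ┗━━━━━━━━━━━━━━━━━━━━━━━━━━━┛ 
                     ┃                      ┃  
                     ┗━━━━━━━━━━━━━━━━━━━━━━┛  
                                               


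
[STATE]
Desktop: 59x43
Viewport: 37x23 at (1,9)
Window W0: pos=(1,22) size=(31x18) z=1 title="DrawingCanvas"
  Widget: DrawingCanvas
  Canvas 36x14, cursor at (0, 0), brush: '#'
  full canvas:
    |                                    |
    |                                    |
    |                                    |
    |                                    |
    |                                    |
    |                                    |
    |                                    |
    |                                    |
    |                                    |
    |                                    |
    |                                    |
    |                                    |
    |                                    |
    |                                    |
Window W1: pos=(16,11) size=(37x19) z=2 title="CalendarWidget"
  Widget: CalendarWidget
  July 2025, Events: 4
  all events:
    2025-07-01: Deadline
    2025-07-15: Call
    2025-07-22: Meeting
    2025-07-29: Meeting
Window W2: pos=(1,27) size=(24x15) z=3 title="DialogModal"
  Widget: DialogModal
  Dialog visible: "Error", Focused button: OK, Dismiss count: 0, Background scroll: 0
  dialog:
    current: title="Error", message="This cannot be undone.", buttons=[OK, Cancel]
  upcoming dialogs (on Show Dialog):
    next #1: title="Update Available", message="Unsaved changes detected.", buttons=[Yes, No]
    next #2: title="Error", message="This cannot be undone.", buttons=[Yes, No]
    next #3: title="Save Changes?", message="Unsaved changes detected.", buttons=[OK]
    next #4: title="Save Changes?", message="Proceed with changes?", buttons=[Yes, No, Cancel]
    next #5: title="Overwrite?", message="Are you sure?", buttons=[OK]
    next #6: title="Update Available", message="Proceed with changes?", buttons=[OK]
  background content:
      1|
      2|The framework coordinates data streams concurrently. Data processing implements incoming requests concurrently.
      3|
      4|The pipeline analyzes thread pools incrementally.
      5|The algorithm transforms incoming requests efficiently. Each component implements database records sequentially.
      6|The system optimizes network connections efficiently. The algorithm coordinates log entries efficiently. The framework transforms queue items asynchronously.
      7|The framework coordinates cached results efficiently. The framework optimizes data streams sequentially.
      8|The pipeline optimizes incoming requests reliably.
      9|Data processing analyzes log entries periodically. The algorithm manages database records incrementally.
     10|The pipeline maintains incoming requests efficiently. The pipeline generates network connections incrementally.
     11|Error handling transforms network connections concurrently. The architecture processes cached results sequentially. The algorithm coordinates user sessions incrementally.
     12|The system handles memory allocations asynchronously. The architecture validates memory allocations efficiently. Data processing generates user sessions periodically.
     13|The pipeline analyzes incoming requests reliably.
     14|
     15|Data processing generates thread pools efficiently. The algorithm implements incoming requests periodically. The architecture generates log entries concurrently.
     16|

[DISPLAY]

                                     
                                     
               ┏━━━━━━━━━━━━━━━━━━━━━
               ┃ CalendarWidget      
               ┠─────────────────────
               ┃             July 202
               ┃Mo Tu We Th Fr Sa Su 
               ┃    1*  2  3  4  5  6
               ┃ 7  8  9 10 11 12 13 
               ┃14 15* 16 17 18 19 20
               ┃21 22* 23 24 25 26 27
               ┃28 29* 30 31         
               ┃                     
┏━━━━━━━━━━━━━━┃                     
┃ DrawingCanvas┃                     
┠──────────────┃                     
┃+             ┃                     
┃              ┃                     
┏━━━━━━━━━━━━━━━━━━━━━━┓             
┃ DialogModal          ┃             
┠──────────────────────┨━━━━━━━━━━━━━
┃                      ┃      ┃      
┃The framework coordina┃      ┃      


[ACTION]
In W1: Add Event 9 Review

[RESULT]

                                     
                                     
               ┏━━━━━━━━━━━━━━━━━━━━━
               ┃ CalendarWidget      
               ┠─────────────────────
               ┃             July 202
               ┃Mo Tu We Th Fr Sa Su 
               ┃    1*  2  3  4  5  6
               ┃ 7  8  9* 10 11 12 13
               ┃14 15* 16 17 18 19 20
               ┃21 22* 23 24 25 26 27
               ┃28 29* 30 31         
               ┃                     
┏━━━━━━━━━━━━━━┃                     
┃ DrawingCanvas┃                     
┠──────────────┃                     
┃+             ┃                     
┃              ┃                     
┏━━━━━━━━━━━━━━━━━━━━━━┓             
┃ DialogModal          ┃             
┠──────────────────────┨━━━━━━━━━━━━━
┃                      ┃      ┃      
┃The framework coordina┃      ┃      


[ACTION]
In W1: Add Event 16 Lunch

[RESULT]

                                     
                                     
               ┏━━━━━━━━━━━━━━━━━━━━━
               ┃ CalendarWidget      
               ┠─────────────────────
               ┃             July 202
               ┃Mo Tu We Th Fr Sa Su 
               ┃    1*  2  3  4  5  6
               ┃ 7  8  9* 10 11 12 13
               ┃14 15* 16* 17 18 19 2
               ┃21 22* 23 24 25 26 27
               ┃28 29* 30 31         
               ┃                     
┏━━━━━━━━━━━━━━┃                     
┃ DrawingCanvas┃                     
┠──────────────┃                     
┃+             ┃                     
┃              ┃                     
┏━━━━━━━━━━━━━━━━━━━━━━┓             
┃ DialogModal          ┃             
┠──────────────────────┨━━━━━━━━━━━━━
┃                      ┃      ┃      
┃The framework coordina┃      ┃      


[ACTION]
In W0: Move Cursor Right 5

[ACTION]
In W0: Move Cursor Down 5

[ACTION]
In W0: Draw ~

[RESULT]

                                     
                                     
               ┏━━━━━━━━━━━━━━━━━━━━━
               ┃ CalendarWidget      
               ┠─────────────────────
               ┃             July 202
               ┃Mo Tu We Th Fr Sa Su 
               ┃    1*  2  3  4  5  6
               ┃ 7  8  9* 10 11 12 13
               ┃14 15* 16* 17 18 19 2
               ┃21 22* 23 24 25 26 27
               ┃28 29* 30 31         
               ┃                     
┏━━━━━━━━━━━━━━┃                     
┃ DrawingCanvas┃                     
┠──────────────┃                     
┃              ┃                     
┃              ┃                     
┏━━━━━━━━━━━━━━━━━━━━━━┓             
┃ DialogModal          ┃             
┠──────────────────────┨━━━━━━━━━━━━━
┃                      ┃      ┃      
┃The framework coordina┃      ┃      
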